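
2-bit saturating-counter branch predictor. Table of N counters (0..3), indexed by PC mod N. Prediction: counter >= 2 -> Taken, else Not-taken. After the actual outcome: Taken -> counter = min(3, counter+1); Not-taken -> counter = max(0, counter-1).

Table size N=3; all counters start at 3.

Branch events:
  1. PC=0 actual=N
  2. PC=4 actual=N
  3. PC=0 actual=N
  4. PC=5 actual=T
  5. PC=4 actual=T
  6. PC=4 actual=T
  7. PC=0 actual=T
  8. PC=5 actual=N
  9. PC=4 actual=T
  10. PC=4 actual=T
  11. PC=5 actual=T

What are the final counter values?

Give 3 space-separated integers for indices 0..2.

Ev 1: PC=0 idx=0 pred=T actual=N -> ctr[0]=2
Ev 2: PC=4 idx=1 pred=T actual=N -> ctr[1]=2
Ev 3: PC=0 idx=0 pred=T actual=N -> ctr[0]=1
Ev 4: PC=5 idx=2 pred=T actual=T -> ctr[2]=3
Ev 5: PC=4 idx=1 pred=T actual=T -> ctr[1]=3
Ev 6: PC=4 idx=1 pred=T actual=T -> ctr[1]=3
Ev 7: PC=0 idx=0 pred=N actual=T -> ctr[0]=2
Ev 8: PC=5 idx=2 pred=T actual=N -> ctr[2]=2
Ev 9: PC=4 idx=1 pred=T actual=T -> ctr[1]=3
Ev 10: PC=4 idx=1 pred=T actual=T -> ctr[1]=3
Ev 11: PC=5 idx=2 pred=T actual=T -> ctr[2]=3

Answer: 2 3 3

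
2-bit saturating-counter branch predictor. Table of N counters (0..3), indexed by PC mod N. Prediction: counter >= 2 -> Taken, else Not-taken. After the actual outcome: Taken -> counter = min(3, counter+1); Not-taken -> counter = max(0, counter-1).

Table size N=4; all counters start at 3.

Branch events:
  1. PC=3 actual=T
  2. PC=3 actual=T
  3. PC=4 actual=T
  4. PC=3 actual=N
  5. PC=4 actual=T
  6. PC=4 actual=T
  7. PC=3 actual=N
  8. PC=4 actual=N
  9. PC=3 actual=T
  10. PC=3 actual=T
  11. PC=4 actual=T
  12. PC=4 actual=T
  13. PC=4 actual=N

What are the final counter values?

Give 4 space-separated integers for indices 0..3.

Answer: 2 3 3 3

Derivation:
Ev 1: PC=3 idx=3 pred=T actual=T -> ctr[3]=3
Ev 2: PC=3 idx=3 pred=T actual=T -> ctr[3]=3
Ev 3: PC=4 idx=0 pred=T actual=T -> ctr[0]=3
Ev 4: PC=3 idx=3 pred=T actual=N -> ctr[3]=2
Ev 5: PC=4 idx=0 pred=T actual=T -> ctr[0]=3
Ev 6: PC=4 idx=0 pred=T actual=T -> ctr[0]=3
Ev 7: PC=3 idx=3 pred=T actual=N -> ctr[3]=1
Ev 8: PC=4 idx=0 pred=T actual=N -> ctr[0]=2
Ev 9: PC=3 idx=3 pred=N actual=T -> ctr[3]=2
Ev 10: PC=3 idx=3 pred=T actual=T -> ctr[3]=3
Ev 11: PC=4 idx=0 pred=T actual=T -> ctr[0]=3
Ev 12: PC=4 idx=0 pred=T actual=T -> ctr[0]=3
Ev 13: PC=4 idx=0 pred=T actual=N -> ctr[0]=2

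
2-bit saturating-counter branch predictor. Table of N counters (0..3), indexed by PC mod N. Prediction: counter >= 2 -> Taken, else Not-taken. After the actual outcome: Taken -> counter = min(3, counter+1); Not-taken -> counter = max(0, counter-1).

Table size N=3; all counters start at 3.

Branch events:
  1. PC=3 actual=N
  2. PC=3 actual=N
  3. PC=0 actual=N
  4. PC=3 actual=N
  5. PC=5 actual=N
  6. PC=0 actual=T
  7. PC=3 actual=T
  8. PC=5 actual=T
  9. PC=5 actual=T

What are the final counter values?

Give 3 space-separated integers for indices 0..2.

Ev 1: PC=3 idx=0 pred=T actual=N -> ctr[0]=2
Ev 2: PC=3 idx=0 pred=T actual=N -> ctr[0]=1
Ev 3: PC=0 idx=0 pred=N actual=N -> ctr[0]=0
Ev 4: PC=3 idx=0 pred=N actual=N -> ctr[0]=0
Ev 5: PC=5 idx=2 pred=T actual=N -> ctr[2]=2
Ev 6: PC=0 idx=0 pred=N actual=T -> ctr[0]=1
Ev 7: PC=3 idx=0 pred=N actual=T -> ctr[0]=2
Ev 8: PC=5 idx=2 pred=T actual=T -> ctr[2]=3
Ev 9: PC=5 idx=2 pred=T actual=T -> ctr[2]=3

Answer: 2 3 3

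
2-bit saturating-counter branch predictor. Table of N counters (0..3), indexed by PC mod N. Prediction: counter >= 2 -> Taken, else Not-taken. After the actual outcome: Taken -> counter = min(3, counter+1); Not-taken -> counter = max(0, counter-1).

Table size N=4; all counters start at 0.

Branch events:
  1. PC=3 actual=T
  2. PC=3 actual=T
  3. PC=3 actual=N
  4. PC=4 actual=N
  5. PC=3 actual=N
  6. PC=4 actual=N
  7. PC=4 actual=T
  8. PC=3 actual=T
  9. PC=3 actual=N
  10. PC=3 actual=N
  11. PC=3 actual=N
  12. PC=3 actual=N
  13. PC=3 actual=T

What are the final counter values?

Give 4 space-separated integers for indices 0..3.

Answer: 1 0 0 1

Derivation:
Ev 1: PC=3 idx=3 pred=N actual=T -> ctr[3]=1
Ev 2: PC=3 idx=3 pred=N actual=T -> ctr[3]=2
Ev 3: PC=3 idx=3 pred=T actual=N -> ctr[3]=1
Ev 4: PC=4 idx=0 pred=N actual=N -> ctr[0]=0
Ev 5: PC=3 idx=3 pred=N actual=N -> ctr[3]=0
Ev 6: PC=4 idx=0 pred=N actual=N -> ctr[0]=0
Ev 7: PC=4 idx=0 pred=N actual=T -> ctr[0]=1
Ev 8: PC=3 idx=3 pred=N actual=T -> ctr[3]=1
Ev 9: PC=3 idx=3 pred=N actual=N -> ctr[3]=0
Ev 10: PC=3 idx=3 pred=N actual=N -> ctr[3]=0
Ev 11: PC=3 idx=3 pred=N actual=N -> ctr[3]=0
Ev 12: PC=3 idx=3 pred=N actual=N -> ctr[3]=0
Ev 13: PC=3 idx=3 pred=N actual=T -> ctr[3]=1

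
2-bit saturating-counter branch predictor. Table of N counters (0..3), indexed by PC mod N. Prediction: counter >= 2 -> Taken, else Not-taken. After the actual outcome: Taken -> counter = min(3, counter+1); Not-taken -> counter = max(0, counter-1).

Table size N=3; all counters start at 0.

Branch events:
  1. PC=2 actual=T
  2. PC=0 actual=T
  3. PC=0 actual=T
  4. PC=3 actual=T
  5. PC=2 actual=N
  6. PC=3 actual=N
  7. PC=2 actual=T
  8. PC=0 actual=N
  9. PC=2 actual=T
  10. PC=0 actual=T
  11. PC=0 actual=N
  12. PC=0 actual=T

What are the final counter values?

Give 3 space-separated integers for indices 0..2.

Answer: 2 0 2

Derivation:
Ev 1: PC=2 idx=2 pred=N actual=T -> ctr[2]=1
Ev 2: PC=0 idx=0 pred=N actual=T -> ctr[0]=1
Ev 3: PC=0 idx=0 pred=N actual=T -> ctr[0]=2
Ev 4: PC=3 idx=0 pred=T actual=T -> ctr[0]=3
Ev 5: PC=2 idx=2 pred=N actual=N -> ctr[2]=0
Ev 6: PC=3 idx=0 pred=T actual=N -> ctr[0]=2
Ev 7: PC=2 idx=2 pred=N actual=T -> ctr[2]=1
Ev 8: PC=0 idx=0 pred=T actual=N -> ctr[0]=1
Ev 9: PC=2 idx=2 pred=N actual=T -> ctr[2]=2
Ev 10: PC=0 idx=0 pred=N actual=T -> ctr[0]=2
Ev 11: PC=0 idx=0 pred=T actual=N -> ctr[0]=1
Ev 12: PC=0 idx=0 pred=N actual=T -> ctr[0]=2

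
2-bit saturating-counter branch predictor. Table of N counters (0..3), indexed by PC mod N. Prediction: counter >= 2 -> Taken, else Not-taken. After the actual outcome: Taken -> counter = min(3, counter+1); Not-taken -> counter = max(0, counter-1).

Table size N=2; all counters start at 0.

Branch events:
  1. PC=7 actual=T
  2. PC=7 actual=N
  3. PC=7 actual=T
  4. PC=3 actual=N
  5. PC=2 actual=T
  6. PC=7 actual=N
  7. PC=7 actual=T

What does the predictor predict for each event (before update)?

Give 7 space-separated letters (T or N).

Answer: N N N N N N N

Derivation:
Ev 1: PC=7 idx=1 pred=N actual=T -> ctr[1]=1
Ev 2: PC=7 idx=1 pred=N actual=N -> ctr[1]=0
Ev 3: PC=7 idx=1 pred=N actual=T -> ctr[1]=1
Ev 4: PC=3 idx=1 pred=N actual=N -> ctr[1]=0
Ev 5: PC=2 idx=0 pred=N actual=T -> ctr[0]=1
Ev 6: PC=7 idx=1 pred=N actual=N -> ctr[1]=0
Ev 7: PC=7 idx=1 pred=N actual=T -> ctr[1]=1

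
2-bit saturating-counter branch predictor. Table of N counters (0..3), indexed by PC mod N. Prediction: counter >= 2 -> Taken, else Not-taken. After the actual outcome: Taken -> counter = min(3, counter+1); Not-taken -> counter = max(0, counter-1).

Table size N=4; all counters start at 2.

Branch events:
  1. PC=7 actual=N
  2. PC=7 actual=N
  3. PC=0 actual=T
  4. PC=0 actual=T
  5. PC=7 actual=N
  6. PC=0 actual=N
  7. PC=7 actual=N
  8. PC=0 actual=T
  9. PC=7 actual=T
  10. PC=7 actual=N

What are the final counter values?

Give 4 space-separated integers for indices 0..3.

Ev 1: PC=7 idx=3 pred=T actual=N -> ctr[3]=1
Ev 2: PC=7 idx=3 pred=N actual=N -> ctr[3]=0
Ev 3: PC=0 idx=0 pred=T actual=T -> ctr[0]=3
Ev 4: PC=0 idx=0 pred=T actual=T -> ctr[0]=3
Ev 5: PC=7 idx=3 pred=N actual=N -> ctr[3]=0
Ev 6: PC=0 idx=0 pred=T actual=N -> ctr[0]=2
Ev 7: PC=7 idx=3 pred=N actual=N -> ctr[3]=0
Ev 8: PC=0 idx=0 pred=T actual=T -> ctr[0]=3
Ev 9: PC=7 idx=3 pred=N actual=T -> ctr[3]=1
Ev 10: PC=7 idx=3 pred=N actual=N -> ctr[3]=0

Answer: 3 2 2 0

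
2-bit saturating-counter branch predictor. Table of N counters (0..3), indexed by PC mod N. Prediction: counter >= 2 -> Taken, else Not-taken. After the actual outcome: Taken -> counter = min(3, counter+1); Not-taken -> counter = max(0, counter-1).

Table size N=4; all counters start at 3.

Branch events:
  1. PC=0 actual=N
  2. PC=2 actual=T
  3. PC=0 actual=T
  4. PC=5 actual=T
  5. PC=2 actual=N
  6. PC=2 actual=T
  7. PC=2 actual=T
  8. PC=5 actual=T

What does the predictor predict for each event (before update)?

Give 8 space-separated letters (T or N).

Ev 1: PC=0 idx=0 pred=T actual=N -> ctr[0]=2
Ev 2: PC=2 idx=2 pred=T actual=T -> ctr[2]=3
Ev 3: PC=0 idx=0 pred=T actual=T -> ctr[0]=3
Ev 4: PC=5 idx=1 pred=T actual=T -> ctr[1]=3
Ev 5: PC=2 idx=2 pred=T actual=N -> ctr[2]=2
Ev 6: PC=2 idx=2 pred=T actual=T -> ctr[2]=3
Ev 7: PC=2 idx=2 pred=T actual=T -> ctr[2]=3
Ev 8: PC=5 idx=1 pred=T actual=T -> ctr[1]=3

Answer: T T T T T T T T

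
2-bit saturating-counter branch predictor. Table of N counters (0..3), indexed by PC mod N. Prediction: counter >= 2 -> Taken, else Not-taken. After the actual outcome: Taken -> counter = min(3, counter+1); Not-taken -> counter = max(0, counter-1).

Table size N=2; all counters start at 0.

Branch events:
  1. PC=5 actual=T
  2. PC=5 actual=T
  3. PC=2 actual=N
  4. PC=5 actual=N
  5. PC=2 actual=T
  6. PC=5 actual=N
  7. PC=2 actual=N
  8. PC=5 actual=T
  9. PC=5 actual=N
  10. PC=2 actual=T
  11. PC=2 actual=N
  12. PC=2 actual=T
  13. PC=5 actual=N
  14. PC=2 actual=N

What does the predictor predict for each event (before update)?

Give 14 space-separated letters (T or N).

Answer: N N N T N N N N N N N N N N

Derivation:
Ev 1: PC=5 idx=1 pred=N actual=T -> ctr[1]=1
Ev 2: PC=5 idx=1 pred=N actual=T -> ctr[1]=2
Ev 3: PC=2 idx=0 pred=N actual=N -> ctr[0]=0
Ev 4: PC=5 idx=1 pred=T actual=N -> ctr[1]=1
Ev 5: PC=2 idx=0 pred=N actual=T -> ctr[0]=1
Ev 6: PC=5 idx=1 pred=N actual=N -> ctr[1]=0
Ev 7: PC=2 idx=0 pred=N actual=N -> ctr[0]=0
Ev 8: PC=5 idx=1 pred=N actual=T -> ctr[1]=1
Ev 9: PC=5 idx=1 pred=N actual=N -> ctr[1]=0
Ev 10: PC=2 idx=0 pred=N actual=T -> ctr[0]=1
Ev 11: PC=2 idx=0 pred=N actual=N -> ctr[0]=0
Ev 12: PC=2 idx=0 pred=N actual=T -> ctr[0]=1
Ev 13: PC=5 idx=1 pred=N actual=N -> ctr[1]=0
Ev 14: PC=2 idx=0 pred=N actual=N -> ctr[0]=0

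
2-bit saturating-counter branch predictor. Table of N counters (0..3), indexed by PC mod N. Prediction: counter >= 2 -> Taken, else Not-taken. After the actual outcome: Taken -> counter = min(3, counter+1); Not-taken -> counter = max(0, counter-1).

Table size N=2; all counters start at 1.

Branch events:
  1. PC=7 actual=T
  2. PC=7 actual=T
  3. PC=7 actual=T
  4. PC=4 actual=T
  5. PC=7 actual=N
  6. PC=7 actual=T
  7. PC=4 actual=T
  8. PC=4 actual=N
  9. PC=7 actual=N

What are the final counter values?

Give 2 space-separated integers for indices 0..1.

Answer: 2 2

Derivation:
Ev 1: PC=7 idx=1 pred=N actual=T -> ctr[1]=2
Ev 2: PC=7 idx=1 pred=T actual=T -> ctr[1]=3
Ev 3: PC=7 idx=1 pred=T actual=T -> ctr[1]=3
Ev 4: PC=4 idx=0 pred=N actual=T -> ctr[0]=2
Ev 5: PC=7 idx=1 pred=T actual=N -> ctr[1]=2
Ev 6: PC=7 idx=1 pred=T actual=T -> ctr[1]=3
Ev 7: PC=4 idx=0 pred=T actual=T -> ctr[0]=3
Ev 8: PC=4 idx=0 pred=T actual=N -> ctr[0]=2
Ev 9: PC=7 idx=1 pred=T actual=N -> ctr[1]=2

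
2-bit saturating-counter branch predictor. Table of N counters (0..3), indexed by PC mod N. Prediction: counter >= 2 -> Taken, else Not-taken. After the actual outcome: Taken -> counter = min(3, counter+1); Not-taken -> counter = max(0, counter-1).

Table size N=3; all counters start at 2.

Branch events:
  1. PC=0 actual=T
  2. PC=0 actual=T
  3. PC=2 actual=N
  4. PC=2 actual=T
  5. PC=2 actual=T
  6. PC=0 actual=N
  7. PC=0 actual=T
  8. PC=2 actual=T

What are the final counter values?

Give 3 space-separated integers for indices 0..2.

Answer: 3 2 3

Derivation:
Ev 1: PC=0 idx=0 pred=T actual=T -> ctr[0]=3
Ev 2: PC=0 idx=0 pred=T actual=T -> ctr[0]=3
Ev 3: PC=2 idx=2 pred=T actual=N -> ctr[2]=1
Ev 4: PC=2 idx=2 pred=N actual=T -> ctr[2]=2
Ev 5: PC=2 idx=2 pred=T actual=T -> ctr[2]=3
Ev 6: PC=0 idx=0 pred=T actual=N -> ctr[0]=2
Ev 7: PC=0 idx=0 pred=T actual=T -> ctr[0]=3
Ev 8: PC=2 idx=2 pred=T actual=T -> ctr[2]=3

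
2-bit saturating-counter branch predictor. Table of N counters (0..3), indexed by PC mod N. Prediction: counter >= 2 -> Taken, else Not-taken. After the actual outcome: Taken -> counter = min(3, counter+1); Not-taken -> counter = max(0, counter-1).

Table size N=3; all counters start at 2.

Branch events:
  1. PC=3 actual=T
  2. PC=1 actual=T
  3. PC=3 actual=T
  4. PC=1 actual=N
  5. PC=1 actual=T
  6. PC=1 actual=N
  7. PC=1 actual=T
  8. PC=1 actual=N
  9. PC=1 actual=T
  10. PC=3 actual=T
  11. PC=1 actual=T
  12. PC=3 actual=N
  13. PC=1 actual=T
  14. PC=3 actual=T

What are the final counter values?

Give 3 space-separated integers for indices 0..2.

Answer: 3 3 2

Derivation:
Ev 1: PC=3 idx=0 pred=T actual=T -> ctr[0]=3
Ev 2: PC=1 idx=1 pred=T actual=T -> ctr[1]=3
Ev 3: PC=3 idx=0 pred=T actual=T -> ctr[0]=3
Ev 4: PC=1 idx=1 pred=T actual=N -> ctr[1]=2
Ev 5: PC=1 idx=1 pred=T actual=T -> ctr[1]=3
Ev 6: PC=1 idx=1 pred=T actual=N -> ctr[1]=2
Ev 7: PC=1 idx=1 pred=T actual=T -> ctr[1]=3
Ev 8: PC=1 idx=1 pred=T actual=N -> ctr[1]=2
Ev 9: PC=1 idx=1 pred=T actual=T -> ctr[1]=3
Ev 10: PC=3 idx=0 pred=T actual=T -> ctr[0]=3
Ev 11: PC=1 idx=1 pred=T actual=T -> ctr[1]=3
Ev 12: PC=3 idx=0 pred=T actual=N -> ctr[0]=2
Ev 13: PC=1 idx=1 pred=T actual=T -> ctr[1]=3
Ev 14: PC=3 idx=0 pred=T actual=T -> ctr[0]=3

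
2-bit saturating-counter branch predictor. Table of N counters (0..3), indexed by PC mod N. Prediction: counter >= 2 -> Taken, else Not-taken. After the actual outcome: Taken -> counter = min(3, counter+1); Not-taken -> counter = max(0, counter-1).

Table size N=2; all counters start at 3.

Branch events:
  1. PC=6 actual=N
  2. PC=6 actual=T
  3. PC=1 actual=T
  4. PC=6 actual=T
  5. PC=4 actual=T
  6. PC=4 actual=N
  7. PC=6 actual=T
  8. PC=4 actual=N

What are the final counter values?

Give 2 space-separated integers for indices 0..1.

Answer: 2 3

Derivation:
Ev 1: PC=6 idx=0 pred=T actual=N -> ctr[0]=2
Ev 2: PC=6 idx=0 pred=T actual=T -> ctr[0]=3
Ev 3: PC=1 idx=1 pred=T actual=T -> ctr[1]=3
Ev 4: PC=6 idx=0 pred=T actual=T -> ctr[0]=3
Ev 5: PC=4 idx=0 pred=T actual=T -> ctr[0]=3
Ev 6: PC=4 idx=0 pred=T actual=N -> ctr[0]=2
Ev 7: PC=6 idx=0 pred=T actual=T -> ctr[0]=3
Ev 8: PC=4 idx=0 pred=T actual=N -> ctr[0]=2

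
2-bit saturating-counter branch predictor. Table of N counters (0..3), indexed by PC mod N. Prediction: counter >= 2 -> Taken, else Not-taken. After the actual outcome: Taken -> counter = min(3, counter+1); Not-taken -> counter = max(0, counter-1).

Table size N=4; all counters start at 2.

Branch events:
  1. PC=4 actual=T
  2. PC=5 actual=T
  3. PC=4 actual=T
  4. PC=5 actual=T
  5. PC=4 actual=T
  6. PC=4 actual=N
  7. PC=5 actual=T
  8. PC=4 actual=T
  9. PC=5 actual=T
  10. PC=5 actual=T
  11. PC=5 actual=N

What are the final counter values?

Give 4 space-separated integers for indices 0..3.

Answer: 3 2 2 2

Derivation:
Ev 1: PC=4 idx=0 pred=T actual=T -> ctr[0]=3
Ev 2: PC=5 idx=1 pred=T actual=T -> ctr[1]=3
Ev 3: PC=4 idx=0 pred=T actual=T -> ctr[0]=3
Ev 4: PC=5 idx=1 pred=T actual=T -> ctr[1]=3
Ev 5: PC=4 idx=0 pred=T actual=T -> ctr[0]=3
Ev 6: PC=4 idx=0 pred=T actual=N -> ctr[0]=2
Ev 7: PC=5 idx=1 pred=T actual=T -> ctr[1]=3
Ev 8: PC=4 idx=0 pred=T actual=T -> ctr[0]=3
Ev 9: PC=5 idx=1 pred=T actual=T -> ctr[1]=3
Ev 10: PC=5 idx=1 pred=T actual=T -> ctr[1]=3
Ev 11: PC=5 idx=1 pred=T actual=N -> ctr[1]=2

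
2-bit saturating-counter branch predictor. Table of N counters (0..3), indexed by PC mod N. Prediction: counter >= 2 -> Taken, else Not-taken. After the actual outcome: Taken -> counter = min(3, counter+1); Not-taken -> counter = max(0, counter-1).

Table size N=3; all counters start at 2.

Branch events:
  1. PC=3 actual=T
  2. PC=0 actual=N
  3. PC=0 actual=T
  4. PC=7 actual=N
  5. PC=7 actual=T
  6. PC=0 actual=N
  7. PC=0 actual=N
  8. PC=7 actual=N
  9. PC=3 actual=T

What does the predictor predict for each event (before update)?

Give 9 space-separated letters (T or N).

Ev 1: PC=3 idx=0 pred=T actual=T -> ctr[0]=3
Ev 2: PC=0 idx=0 pred=T actual=N -> ctr[0]=2
Ev 3: PC=0 idx=0 pred=T actual=T -> ctr[0]=3
Ev 4: PC=7 idx=1 pred=T actual=N -> ctr[1]=1
Ev 5: PC=7 idx=1 pred=N actual=T -> ctr[1]=2
Ev 6: PC=0 idx=0 pred=T actual=N -> ctr[0]=2
Ev 7: PC=0 idx=0 pred=T actual=N -> ctr[0]=1
Ev 8: PC=7 idx=1 pred=T actual=N -> ctr[1]=1
Ev 9: PC=3 idx=0 pred=N actual=T -> ctr[0]=2

Answer: T T T T N T T T N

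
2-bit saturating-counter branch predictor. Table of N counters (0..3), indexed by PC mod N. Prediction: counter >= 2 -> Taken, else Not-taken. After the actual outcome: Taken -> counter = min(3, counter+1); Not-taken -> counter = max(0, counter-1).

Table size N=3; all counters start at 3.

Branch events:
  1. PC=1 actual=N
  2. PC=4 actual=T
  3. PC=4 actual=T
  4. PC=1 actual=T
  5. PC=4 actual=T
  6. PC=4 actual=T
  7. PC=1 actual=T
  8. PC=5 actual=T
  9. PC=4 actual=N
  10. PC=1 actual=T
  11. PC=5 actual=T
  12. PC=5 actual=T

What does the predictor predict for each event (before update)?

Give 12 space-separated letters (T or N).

Answer: T T T T T T T T T T T T

Derivation:
Ev 1: PC=1 idx=1 pred=T actual=N -> ctr[1]=2
Ev 2: PC=4 idx=1 pred=T actual=T -> ctr[1]=3
Ev 3: PC=4 idx=1 pred=T actual=T -> ctr[1]=3
Ev 4: PC=1 idx=1 pred=T actual=T -> ctr[1]=3
Ev 5: PC=4 idx=1 pred=T actual=T -> ctr[1]=3
Ev 6: PC=4 idx=1 pred=T actual=T -> ctr[1]=3
Ev 7: PC=1 idx=1 pred=T actual=T -> ctr[1]=3
Ev 8: PC=5 idx=2 pred=T actual=T -> ctr[2]=3
Ev 9: PC=4 idx=1 pred=T actual=N -> ctr[1]=2
Ev 10: PC=1 idx=1 pred=T actual=T -> ctr[1]=3
Ev 11: PC=5 idx=2 pred=T actual=T -> ctr[2]=3
Ev 12: PC=5 idx=2 pred=T actual=T -> ctr[2]=3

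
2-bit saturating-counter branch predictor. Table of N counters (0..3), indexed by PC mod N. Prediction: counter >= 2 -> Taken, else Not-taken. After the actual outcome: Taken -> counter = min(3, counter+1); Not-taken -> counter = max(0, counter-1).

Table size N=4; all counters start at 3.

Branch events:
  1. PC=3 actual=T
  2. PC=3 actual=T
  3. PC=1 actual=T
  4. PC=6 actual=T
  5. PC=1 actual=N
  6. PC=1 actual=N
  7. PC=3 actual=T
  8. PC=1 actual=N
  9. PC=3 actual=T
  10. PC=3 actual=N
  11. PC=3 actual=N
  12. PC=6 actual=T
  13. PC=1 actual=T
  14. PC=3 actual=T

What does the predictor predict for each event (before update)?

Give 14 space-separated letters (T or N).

Answer: T T T T T T T N T T T T N N

Derivation:
Ev 1: PC=3 idx=3 pred=T actual=T -> ctr[3]=3
Ev 2: PC=3 idx=3 pred=T actual=T -> ctr[3]=3
Ev 3: PC=1 idx=1 pred=T actual=T -> ctr[1]=3
Ev 4: PC=6 idx=2 pred=T actual=T -> ctr[2]=3
Ev 5: PC=1 idx=1 pred=T actual=N -> ctr[1]=2
Ev 6: PC=1 idx=1 pred=T actual=N -> ctr[1]=1
Ev 7: PC=3 idx=3 pred=T actual=T -> ctr[3]=3
Ev 8: PC=1 idx=1 pred=N actual=N -> ctr[1]=0
Ev 9: PC=3 idx=3 pred=T actual=T -> ctr[3]=3
Ev 10: PC=3 idx=3 pred=T actual=N -> ctr[3]=2
Ev 11: PC=3 idx=3 pred=T actual=N -> ctr[3]=1
Ev 12: PC=6 idx=2 pred=T actual=T -> ctr[2]=3
Ev 13: PC=1 idx=1 pred=N actual=T -> ctr[1]=1
Ev 14: PC=3 idx=3 pred=N actual=T -> ctr[3]=2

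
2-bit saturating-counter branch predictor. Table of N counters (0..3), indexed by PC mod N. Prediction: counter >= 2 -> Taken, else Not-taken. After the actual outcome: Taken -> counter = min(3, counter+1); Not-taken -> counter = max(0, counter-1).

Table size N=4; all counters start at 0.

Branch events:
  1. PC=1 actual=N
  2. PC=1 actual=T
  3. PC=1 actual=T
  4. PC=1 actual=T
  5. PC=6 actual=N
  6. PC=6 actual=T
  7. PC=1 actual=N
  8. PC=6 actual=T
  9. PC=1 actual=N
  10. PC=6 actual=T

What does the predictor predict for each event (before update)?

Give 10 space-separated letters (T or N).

Ev 1: PC=1 idx=1 pred=N actual=N -> ctr[1]=0
Ev 2: PC=1 idx=1 pred=N actual=T -> ctr[1]=1
Ev 3: PC=1 idx=1 pred=N actual=T -> ctr[1]=2
Ev 4: PC=1 idx=1 pred=T actual=T -> ctr[1]=3
Ev 5: PC=6 idx=2 pred=N actual=N -> ctr[2]=0
Ev 6: PC=6 idx=2 pred=N actual=T -> ctr[2]=1
Ev 7: PC=1 idx=1 pred=T actual=N -> ctr[1]=2
Ev 8: PC=6 idx=2 pred=N actual=T -> ctr[2]=2
Ev 9: PC=1 idx=1 pred=T actual=N -> ctr[1]=1
Ev 10: PC=6 idx=2 pred=T actual=T -> ctr[2]=3

Answer: N N N T N N T N T T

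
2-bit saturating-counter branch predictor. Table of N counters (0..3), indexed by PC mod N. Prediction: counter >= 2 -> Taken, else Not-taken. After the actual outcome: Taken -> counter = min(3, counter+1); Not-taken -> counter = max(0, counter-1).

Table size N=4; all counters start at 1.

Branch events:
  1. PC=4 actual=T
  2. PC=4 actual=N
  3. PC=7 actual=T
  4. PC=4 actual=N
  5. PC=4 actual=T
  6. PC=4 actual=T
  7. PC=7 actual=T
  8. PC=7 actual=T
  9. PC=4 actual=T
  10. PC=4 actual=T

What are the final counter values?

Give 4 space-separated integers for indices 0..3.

Ev 1: PC=4 idx=0 pred=N actual=T -> ctr[0]=2
Ev 2: PC=4 idx=0 pred=T actual=N -> ctr[0]=1
Ev 3: PC=7 idx=3 pred=N actual=T -> ctr[3]=2
Ev 4: PC=4 idx=0 pred=N actual=N -> ctr[0]=0
Ev 5: PC=4 idx=0 pred=N actual=T -> ctr[0]=1
Ev 6: PC=4 idx=0 pred=N actual=T -> ctr[0]=2
Ev 7: PC=7 idx=3 pred=T actual=T -> ctr[3]=3
Ev 8: PC=7 idx=3 pred=T actual=T -> ctr[3]=3
Ev 9: PC=4 idx=0 pred=T actual=T -> ctr[0]=3
Ev 10: PC=4 idx=0 pred=T actual=T -> ctr[0]=3

Answer: 3 1 1 3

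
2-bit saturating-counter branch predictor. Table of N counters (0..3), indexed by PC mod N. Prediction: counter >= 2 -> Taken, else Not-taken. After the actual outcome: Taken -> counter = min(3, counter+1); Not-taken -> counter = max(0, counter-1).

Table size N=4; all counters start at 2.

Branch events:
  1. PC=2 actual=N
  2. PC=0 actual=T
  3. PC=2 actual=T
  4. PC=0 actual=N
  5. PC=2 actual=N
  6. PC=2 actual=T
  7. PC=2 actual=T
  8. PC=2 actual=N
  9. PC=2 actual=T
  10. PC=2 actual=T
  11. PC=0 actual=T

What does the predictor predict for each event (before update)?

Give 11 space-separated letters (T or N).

Answer: T T N T T N T T T T T

Derivation:
Ev 1: PC=2 idx=2 pred=T actual=N -> ctr[2]=1
Ev 2: PC=0 idx=0 pred=T actual=T -> ctr[0]=3
Ev 3: PC=2 idx=2 pred=N actual=T -> ctr[2]=2
Ev 4: PC=0 idx=0 pred=T actual=N -> ctr[0]=2
Ev 5: PC=2 idx=2 pred=T actual=N -> ctr[2]=1
Ev 6: PC=2 idx=2 pred=N actual=T -> ctr[2]=2
Ev 7: PC=2 idx=2 pred=T actual=T -> ctr[2]=3
Ev 8: PC=2 idx=2 pred=T actual=N -> ctr[2]=2
Ev 9: PC=2 idx=2 pred=T actual=T -> ctr[2]=3
Ev 10: PC=2 idx=2 pred=T actual=T -> ctr[2]=3
Ev 11: PC=0 idx=0 pred=T actual=T -> ctr[0]=3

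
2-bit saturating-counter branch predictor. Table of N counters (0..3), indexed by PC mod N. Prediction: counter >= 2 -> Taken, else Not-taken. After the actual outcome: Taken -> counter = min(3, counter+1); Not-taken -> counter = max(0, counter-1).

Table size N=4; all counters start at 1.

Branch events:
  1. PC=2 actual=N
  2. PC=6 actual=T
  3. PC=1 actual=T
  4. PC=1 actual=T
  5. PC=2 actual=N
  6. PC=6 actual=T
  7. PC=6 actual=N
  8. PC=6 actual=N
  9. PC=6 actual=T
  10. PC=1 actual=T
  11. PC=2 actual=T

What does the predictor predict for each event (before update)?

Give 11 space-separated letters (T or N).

Answer: N N N T N N N N N T N

Derivation:
Ev 1: PC=2 idx=2 pred=N actual=N -> ctr[2]=0
Ev 2: PC=6 idx=2 pred=N actual=T -> ctr[2]=1
Ev 3: PC=1 idx=1 pred=N actual=T -> ctr[1]=2
Ev 4: PC=1 idx=1 pred=T actual=T -> ctr[1]=3
Ev 5: PC=2 idx=2 pred=N actual=N -> ctr[2]=0
Ev 6: PC=6 idx=2 pred=N actual=T -> ctr[2]=1
Ev 7: PC=6 idx=2 pred=N actual=N -> ctr[2]=0
Ev 8: PC=6 idx=2 pred=N actual=N -> ctr[2]=0
Ev 9: PC=6 idx=2 pred=N actual=T -> ctr[2]=1
Ev 10: PC=1 idx=1 pred=T actual=T -> ctr[1]=3
Ev 11: PC=2 idx=2 pred=N actual=T -> ctr[2]=2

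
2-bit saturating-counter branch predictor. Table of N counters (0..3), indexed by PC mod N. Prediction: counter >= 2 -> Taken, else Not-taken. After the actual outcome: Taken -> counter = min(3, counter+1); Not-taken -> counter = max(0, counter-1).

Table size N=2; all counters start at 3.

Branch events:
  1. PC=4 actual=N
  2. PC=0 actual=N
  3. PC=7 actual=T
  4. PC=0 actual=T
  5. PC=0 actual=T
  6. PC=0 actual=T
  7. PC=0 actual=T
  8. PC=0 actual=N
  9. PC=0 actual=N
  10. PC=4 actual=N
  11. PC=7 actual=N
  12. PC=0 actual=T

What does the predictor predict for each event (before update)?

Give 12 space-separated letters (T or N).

Ev 1: PC=4 idx=0 pred=T actual=N -> ctr[0]=2
Ev 2: PC=0 idx=0 pred=T actual=N -> ctr[0]=1
Ev 3: PC=7 idx=1 pred=T actual=T -> ctr[1]=3
Ev 4: PC=0 idx=0 pred=N actual=T -> ctr[0]=2
Ev 5: PC=0 idx=0 pred=T actual=T -> ctr[0]=3
Ev 6: PC=0 idx=0 pred=T actual=T -> ctr[0]=3
Ev 7: PC=0 idx=0 pred=T actual=T -> ctr[0]=3
Ev 8: PC=0 idx=0 pred=T actual=N -> ctr[0]=2
Ev 9: PC=0 idx=0 pred=T actual=N -> ctr[0]=1
Ev 10: PC=4 idx=0 pred=N actual=N -> ctr[0]=0
Ev 11: PC=7 idx=1 pred=T actual=N -> ctr[1]=2
Ev 12: PC=0 idx=0 pred=N actual=T -> ctr[0]=1

Answer: T T T N T T T T T N T N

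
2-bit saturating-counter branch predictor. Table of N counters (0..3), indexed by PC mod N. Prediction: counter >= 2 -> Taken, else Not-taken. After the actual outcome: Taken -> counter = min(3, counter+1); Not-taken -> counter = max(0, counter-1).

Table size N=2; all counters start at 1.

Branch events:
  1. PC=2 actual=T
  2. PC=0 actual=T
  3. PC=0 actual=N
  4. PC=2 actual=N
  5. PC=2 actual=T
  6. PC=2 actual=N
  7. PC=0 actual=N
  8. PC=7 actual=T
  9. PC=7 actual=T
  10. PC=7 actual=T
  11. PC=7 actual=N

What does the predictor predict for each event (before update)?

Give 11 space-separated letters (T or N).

Ev 1: PC=2 idx=0 pred=N actual=T -> ctr[0]=2
Ev 2: PC=0 idx=0 pred=T actual=T -> ctr[0]=3
Ev 3: PC=0 idx=0 pred=T actual=N -> ctr[0]=2
Ev 4: PC=2 idx=0 pred=T actual=N -> ctr[0]=1
Ev 5: PC=2 idx=0 pred=N actual=T -> ctr[0]=2
Ev 6: PC=2 idx=0 pred=T actual=N -> ctr[0]=1
Ev 7: PC=0 idx=0 pred=N actual=N -> ctr[0]=0
Ev 8: PC=7 idx=1 pred=N actual=T -> ctr[1]=2
Ev 9: PC=7 idx=1 pred=T actual=T -> ctr[1]=3
Ev 10: PC=7 idx=1 pred=T actual=T -> ctr[1]=3
Ev 11: PC=7 idx=1 pred=T actual=N -> ctr[1]=2

Answer: N T T T N T N N T T T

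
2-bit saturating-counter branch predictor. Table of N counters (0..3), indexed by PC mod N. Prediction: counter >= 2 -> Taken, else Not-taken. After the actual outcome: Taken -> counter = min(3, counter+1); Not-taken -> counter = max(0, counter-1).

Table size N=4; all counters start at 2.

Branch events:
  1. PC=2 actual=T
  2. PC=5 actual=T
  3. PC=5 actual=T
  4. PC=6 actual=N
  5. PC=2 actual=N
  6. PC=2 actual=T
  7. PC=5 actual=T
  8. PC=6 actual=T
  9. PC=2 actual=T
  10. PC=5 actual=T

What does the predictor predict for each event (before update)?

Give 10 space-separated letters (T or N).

Ev 1: PC=2 idx=2 pred=T actual=T -> ctr[2]=3
Ev 2: PC=5 idx=1 pred=T actual=T -> ctr[1]=3
Ev 3: PC=5 idx=1 pred=T actual=T -> ctr[1]=3
Ev 4: PC=6 idx=2 pred=T actual=N -> ctr[2]=2
Ev 5: PC=2 idx=2 pred=T actual=N -> ctr[2]=1
Ev 6: PC=2 idx=2 pred=N actual=T -> ctr[2]=2
Ev 7: PC=5 idx=1 pred=T actual=T -> ctr[1]=3
Ev 8: PC=6 idx=2 pred=T actual=T -> ctr[2]=3
Ev 9: PC=2 idx=2 pred=T actual=T -> ctr[2]=3
Ev 10: PC=5 idx=1 pred=T actual=T -> ctr[1]=3

Answer: T T T T T N T T T T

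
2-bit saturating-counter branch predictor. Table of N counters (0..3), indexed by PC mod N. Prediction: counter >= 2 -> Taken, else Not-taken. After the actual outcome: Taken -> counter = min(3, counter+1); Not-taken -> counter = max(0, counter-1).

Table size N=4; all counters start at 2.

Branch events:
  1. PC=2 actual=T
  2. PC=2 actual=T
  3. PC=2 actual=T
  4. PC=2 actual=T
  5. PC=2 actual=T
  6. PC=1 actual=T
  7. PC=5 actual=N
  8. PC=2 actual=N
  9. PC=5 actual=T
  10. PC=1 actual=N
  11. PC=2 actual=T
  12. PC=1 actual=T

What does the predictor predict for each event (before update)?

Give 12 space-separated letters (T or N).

Ev 1: PC=2 idx=2 pred=T actual=T -> ctr[2]=3
Ev 2: PC=2 idx=2 pred=T actual=T -> ctr[2]=3
Ev 3: PC=2 idx=2 pred=T actual=T -> ctr[2]=3
Ev 4: PC=2 idx=2 pred=T actual=T -> ctr[2]=3
Ev 5: PC=2 idx=2 pred=T actual=T -> ctr[2]=3
Ev 6: PC=1 idx=1 pred=T actual=T -> ctr[1]=3
Ev 7: PC=5 idx=1 pred=T actual=N -> ctr[1]=2
Ev 8: PC=2 idx=2 pred=T actual=N -> ctr[2]=2
Ev 9: PC=5 idx=1 pred=T actual=T -> ctr[1]=3
Ev 10: PC=1 idx=1 pred=T actual=N -> ctr[1]=2
Ev 11: PC=2 idx=2 pred=T actual=T -> ctr[2]=3
Ev 12: PC=1 idx=1 pred=T actual=T -> ctr[1]=3

Answer: T T T T T T T T T T T T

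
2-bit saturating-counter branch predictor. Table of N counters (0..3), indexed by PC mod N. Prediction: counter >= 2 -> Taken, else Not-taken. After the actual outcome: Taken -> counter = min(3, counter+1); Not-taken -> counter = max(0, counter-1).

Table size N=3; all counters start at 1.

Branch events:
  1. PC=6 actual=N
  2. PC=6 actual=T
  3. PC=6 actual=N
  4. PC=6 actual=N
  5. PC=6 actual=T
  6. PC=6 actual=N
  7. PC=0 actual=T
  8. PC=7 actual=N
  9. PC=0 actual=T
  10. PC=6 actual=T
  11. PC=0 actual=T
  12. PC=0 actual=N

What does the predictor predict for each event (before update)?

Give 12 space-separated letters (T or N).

Answer: N N N N N N N N N T T T

Derivation:
Ev 1: PC=6 idx=0 pred=N actual=N -> ctr[0]=0
Ev 2: PC=6 idx=0 pred=N actual=T -> ctr[0]=1
Ev 3: PC=6 idx=0 pred=N actual=N -> ctr[0]=0
Ev 4: PC=6 idx=0 pred=N actual=N -> ctr[0]=0
Ev 5: PC=6 idx=0 pred=N actual=T -> ctr[0]=1
Ev 6: PC=6 idx=0 pred=N actual=N -> ctr[0]=0
Ev 7: PC=0 idx=0 pred=N actual=T -> ctr[0]=1
Ev 8: PC=7 idx=1 pred=N actual=N -> ctr[1]=0
Ev 9: PC=0 idx=0 pred=N actual=T -> ctr[0]=2
Ev 10: PC=6 idx=0 pred=T actual=T -> ctr[0]=3
Ev 11: PC=0 idx=0 pred=T actual=T -> ctr[0]=3
Ev 12: PC=0 idx=0 pred=T actual=N -> ctr[0]=2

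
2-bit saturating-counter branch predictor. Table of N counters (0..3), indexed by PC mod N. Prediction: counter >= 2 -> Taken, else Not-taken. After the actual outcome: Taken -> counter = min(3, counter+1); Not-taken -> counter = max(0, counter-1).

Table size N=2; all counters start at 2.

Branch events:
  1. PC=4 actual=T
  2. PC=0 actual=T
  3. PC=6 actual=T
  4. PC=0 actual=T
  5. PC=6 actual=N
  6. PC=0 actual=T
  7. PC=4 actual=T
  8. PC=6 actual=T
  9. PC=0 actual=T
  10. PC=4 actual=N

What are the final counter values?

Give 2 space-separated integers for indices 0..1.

Answer: 2 2

Derivation:
Ev 1: PC=4 idx=0 pred=T actual=T -> ctr[0]=3
Ev 2: PC=0 idx=0 pred=T actual=T -> ctr[0]=3
Ev 3: PC=6 idx=0 pred=T actual=T -> ctr[0]=3
Ev 4: PC=0 idx=0 pred=T actual=T -> ctr[0]=3
Ev 5: PC=6 idx=0 pred=T actual=N -> ctr[0]=2
Ev 6: PC=0 idx=0 pred=T actual=T -> ctr[0]=3
Ev 7: PC=4 idx=0 pred=T actual=T -> ctr[0]=3
Ev 8: PC=6 idx=0 pred=T actual=T -> ctr[0]=3
Ev 9: PC=0 idx=0 pred=T actual=T -> ctr[0]=3
Ev 10: PC=4 idx=0 pred=T actual=N -> ctr[0]=2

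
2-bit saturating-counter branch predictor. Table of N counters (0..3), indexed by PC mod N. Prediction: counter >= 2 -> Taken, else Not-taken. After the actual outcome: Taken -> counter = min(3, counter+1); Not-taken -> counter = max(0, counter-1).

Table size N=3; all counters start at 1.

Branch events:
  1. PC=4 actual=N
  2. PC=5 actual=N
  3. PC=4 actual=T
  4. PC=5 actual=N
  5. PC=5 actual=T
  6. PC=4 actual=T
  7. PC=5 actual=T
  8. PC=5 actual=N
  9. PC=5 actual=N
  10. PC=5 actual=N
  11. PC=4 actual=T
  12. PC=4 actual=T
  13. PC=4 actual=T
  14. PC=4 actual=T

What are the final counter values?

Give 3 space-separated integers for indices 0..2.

Ev 1: PC=4 idx=1 pred=N actual=N -> ctr[1]=0
Ev 2: PC=5 idx=2 pred=N actual=N -> ctr[2]=0
Ev 3: PC=4 idx=1 pred=N actual=T -> ctr[1]=1
Ev 4: PC=5 idx=2 pred=N actual=N -> ctr[2]=0
Ev 5: PC=5 idx=2 pred=N actual=T -> ctr[2]=1
Ev 6: PC=4 idx=1 pred=N actual=T -> ctr[1]=2
Ev 7: PC=5 idx=2 pred=N actual=T -> ctr[2]=2
Ev 8: PC=5 idx=2 pred=T actual=N -> ctr[2]=1
Ev 9: PC=5 idx=2 pred=N actual=N -> ctr[2]=0
Ev 10: PC=5 idx=2 pred=N actual=N -> ctr[2]=0
Ev 11: PC=4 idx=1 pred=T actual=T -> ctr[1]=3
Ev 12: PC=4 idx=1 pred=T actual=T -> ctr[1]=3
Ev 13: PC=4 idx=1 pred=T actual=T -> ctr[1]=3
Ev 14: PC=4 idx=1 pred=T actual=T -> ctr[1]=3

Answer: 1 3 0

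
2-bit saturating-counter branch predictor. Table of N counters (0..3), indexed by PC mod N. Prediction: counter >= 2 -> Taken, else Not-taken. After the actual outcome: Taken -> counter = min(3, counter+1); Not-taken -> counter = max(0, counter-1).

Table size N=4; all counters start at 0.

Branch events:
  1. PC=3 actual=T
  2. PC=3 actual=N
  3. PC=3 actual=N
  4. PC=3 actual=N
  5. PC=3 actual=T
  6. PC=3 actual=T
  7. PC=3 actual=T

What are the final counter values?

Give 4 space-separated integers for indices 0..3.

Answer: 0 0 0 3

Derivation:
Ev 1: PC=3 idx=3 pred=N actual=T -> ctr[3]=1
Ev 2: PC=3 idx=3 pred=N actual=N -> ctr[3]=0
Ev 3: PC=3 idx=3 pred=N actual=N -> ctr[3]=0
Ev 4: PC=3 idx=3 pred=N actual=N -> ctr[3]=0
Ev 5: PC=3 idx=3 pred=N actual=T -> ctr[3]=1
Ev 6: PC=3 idx=3 pred=N actual=T -> ctr[3]=2
Ev 7: PC=3 idx=3 pred=T actual=T -> ctr[3]=3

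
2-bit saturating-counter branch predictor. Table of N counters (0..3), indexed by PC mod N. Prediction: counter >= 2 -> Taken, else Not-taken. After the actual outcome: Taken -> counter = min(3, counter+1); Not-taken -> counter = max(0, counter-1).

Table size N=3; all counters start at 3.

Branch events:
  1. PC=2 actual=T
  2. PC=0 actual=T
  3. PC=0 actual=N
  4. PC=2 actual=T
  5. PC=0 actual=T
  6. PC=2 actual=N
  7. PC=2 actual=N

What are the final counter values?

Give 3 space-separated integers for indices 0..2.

Ev 1: PC=2 idx=2 pred=T actual=T -> ctr[2]=3
Ev 2: PC=0 idx=0 pred=T actual=T -> ctr[0]=3
Ev 3: PC=0 idx=0 pred=T actual=N -> ctr[0]=2
Ev 4: PC=2 idx=2 pred=T actual=T -> ctr[2]=3
Ev 5: PC=0 idx=0 pred=T actual=T -> ctr[0]=3
Ev 6: PC=2 idx=2 pred=T actual=N -> ctr[2]=2
Ev 7: PC=2 idx=2 pred=T actual=N -> ctr[2]=1

Answer: 3 3 1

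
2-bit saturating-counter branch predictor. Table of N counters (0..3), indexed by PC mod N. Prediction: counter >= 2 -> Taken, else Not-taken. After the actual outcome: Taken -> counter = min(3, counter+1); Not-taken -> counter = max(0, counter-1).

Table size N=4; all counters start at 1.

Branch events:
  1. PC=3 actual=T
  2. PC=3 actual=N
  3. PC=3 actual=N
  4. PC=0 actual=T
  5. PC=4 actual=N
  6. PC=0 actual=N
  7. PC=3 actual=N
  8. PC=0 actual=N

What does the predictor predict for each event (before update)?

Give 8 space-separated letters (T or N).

Answer: N T N N T N N N

Derivation:
Ev 1: PC=3 idx=3 pred=N actual=T -> ctr[3]=2
Ev 2: PC=3 idx=3 pred=T actual=N -> ctr[3]=1
Ev 3: PC=3 idx=3 pred=N actual=N -> ctr[3]=0
Ev 4: PC=0 idx=0 pred=N actual=T -> ctr[0]=2
Ev 5: PC=4 idx=0 pred=T actual=N -> ctr[0]=1
Ev 6: PC=0 idx=0 pred=N actual=N -> ctr[0]=0
Ev 7: PC=3 idx=3 pred=N actual=N -> ctr[3]=0
Ev 8: PC=0 idx=0 pred=N actual=N -> ctr[0]=0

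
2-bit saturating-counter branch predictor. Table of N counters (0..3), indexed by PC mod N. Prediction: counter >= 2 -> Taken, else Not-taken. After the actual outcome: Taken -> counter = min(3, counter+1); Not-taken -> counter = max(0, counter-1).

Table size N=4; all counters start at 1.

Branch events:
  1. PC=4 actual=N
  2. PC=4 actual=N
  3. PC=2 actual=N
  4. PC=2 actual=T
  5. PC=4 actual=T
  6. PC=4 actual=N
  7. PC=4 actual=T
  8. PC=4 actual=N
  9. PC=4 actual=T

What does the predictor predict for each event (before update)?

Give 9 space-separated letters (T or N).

Ev 1: PC=4 idx=0 pred=N actual=N -> ctr[0]=0
Ev 2: PC=4 idx=0 pred=N actual=N -> ctr[0]=0
Ev 3: PC=2 idx=2 pred=N actual=N -> ctr[2]=0
Ev 4: PC=2 idx=2 pred=N actual=T -> ctr[2]=1
Ev 5: PC=4 idx=0 pred=N actual=T -> ctr[0]=1
Ev 6: PC=4 idx=0 pred=N actual=N -> ctr[0]=0
Ev 7: PC=4 idx=0 pred=N actual=T -> ctr[0]=1
Ev 8: PC=4 idx=0 pred=N actual=N -> ctr[0]=0
Ev 9: PC=4 idx=0 pred=N actual=T -> ctr[0]=1

Answer: N N N N N N N N N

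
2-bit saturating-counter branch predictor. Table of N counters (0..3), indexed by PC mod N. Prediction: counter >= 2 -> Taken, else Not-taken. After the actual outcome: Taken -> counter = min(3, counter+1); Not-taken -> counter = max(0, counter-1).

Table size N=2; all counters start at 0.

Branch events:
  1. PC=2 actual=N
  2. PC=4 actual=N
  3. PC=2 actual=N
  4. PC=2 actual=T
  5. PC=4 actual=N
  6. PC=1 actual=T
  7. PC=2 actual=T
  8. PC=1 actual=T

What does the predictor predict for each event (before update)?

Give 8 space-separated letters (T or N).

Ev 1: PC=2 idx=0 pred=N actual=N -> ctr[0]=0
Ev 2: PC=4 idx=0 pred=N actual=N -> ctr[0]=0
Ev 3: PC=2 idx=0 pred=N actual=N -> ctr[0]=0
Ev 4: PC=2 idx=0 pred=N actual=T -> ctr[0]=1
Ev 5: PC=4 idx=0 pred=N actual=N -> ctr[0]=0
Ev 6: PC=1 idx=1 pred=N actual=T -> ctr[1]=1
Ev 7: PC=2 idx=0 pred=N actual=T -> ctr[0]=1
Ev 8: PC=1 idx=1 pred=N actual=T -> ctr[1]=2

Answer: N N N N N N N N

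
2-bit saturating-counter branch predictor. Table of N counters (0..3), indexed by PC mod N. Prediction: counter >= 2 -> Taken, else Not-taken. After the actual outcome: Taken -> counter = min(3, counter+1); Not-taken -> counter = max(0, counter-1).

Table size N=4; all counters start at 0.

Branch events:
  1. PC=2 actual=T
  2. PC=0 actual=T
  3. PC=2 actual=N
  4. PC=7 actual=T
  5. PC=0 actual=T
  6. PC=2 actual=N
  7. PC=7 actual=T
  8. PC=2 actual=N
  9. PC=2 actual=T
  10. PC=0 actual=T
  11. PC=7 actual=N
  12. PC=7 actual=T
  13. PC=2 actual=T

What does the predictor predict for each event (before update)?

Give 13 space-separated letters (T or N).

Ev 1: PC=2 idx=2 pred=N actual=T -> ctr[2]=1
Ev 2: PC=0 idx=0 pred=N actual=T -> ctr[0]=1
Ev 3: PC=2 idx=2 pred=N actual=N -> ctr[2]=0
Ev 4: PC=7 idx=3 pred=N actual=T -> ctr[3]=1
Ev 5: PC=0 idx=0 pred=N actual=T -> ctr[0]=2
Ev 6: PC=2 idx=2 pred=N actual=N -> ctr[2]=0
Ev 7: PC=7 idx=3 pred=N actual=T -> ctr[3]=2
Ev 8: PC=2 idx=2 pred=N actual=N -> ctr[2]=0
Ev 9: PC=2 idx=2 pred=N actual=T -> ctr[2]=1
Ev 10: PC=0 idx=0 pred=T actual=T -> ctr[0]=3
Ev 11: PC=7 idx=3 pred=T actual=N -> ctr[3]=1
Ev 12: PC=7 idx=3 pred=N actual=T -> ctr[3]=2
Ev 13: PC=2 idx=2 pred=N actual=T -> ctr[2]=2

Answer: N N N N N N N N N T T N N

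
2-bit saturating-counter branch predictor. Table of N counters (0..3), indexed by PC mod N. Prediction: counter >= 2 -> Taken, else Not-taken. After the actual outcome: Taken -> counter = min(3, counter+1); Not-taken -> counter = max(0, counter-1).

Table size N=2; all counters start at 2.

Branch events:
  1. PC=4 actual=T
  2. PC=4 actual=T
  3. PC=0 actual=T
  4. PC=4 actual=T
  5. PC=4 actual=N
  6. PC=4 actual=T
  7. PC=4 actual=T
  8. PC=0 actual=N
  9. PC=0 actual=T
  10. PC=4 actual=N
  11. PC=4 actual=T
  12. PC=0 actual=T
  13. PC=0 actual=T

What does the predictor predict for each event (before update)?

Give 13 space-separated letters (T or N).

Ev 1: PC=4 idx=0 pred=T actual=T -> ctr[0]=3
Ev 2: PC=4 idx=0 pred=T actual=T -> ctr[0]=3
Ev 3: PC=0 idx=0 pred=T actual=T -> ctr[0]=3
Ev 4: PC=4 idx=0 pred=T actual=T -> ctr[0]=3
Ev 5: PC=4 idx=0 pred=T actual=N -> ctr[0]=2
Ev 6: PC=4 idx=0 pred=T actual=T -> ctr[0]=3
Ev 7: PC=4 idx=0 pred=T actual=T -> ctr[0]=3
Ev 8: PC=0 idx=0 pred=T actual=N -> ctr[0]=2
Ev 9: PC=0 idx=0 pred=T actual=T -> ctr[0]=3
Ev 10: PC=4 idx=0 pred=T actual=N -> ctr[0]=2
Ev 11: PC=4 idx=0 pred=T actual=T -> ctr[0]=3
Ev 12: PC=0 idx=0 pred=T actual=T -> ctr[0]=3
Ev 13: PC=0 idx=0 pred=T actual=T -> ctr[0]=3

Answer: T T T T T T T T T T T T T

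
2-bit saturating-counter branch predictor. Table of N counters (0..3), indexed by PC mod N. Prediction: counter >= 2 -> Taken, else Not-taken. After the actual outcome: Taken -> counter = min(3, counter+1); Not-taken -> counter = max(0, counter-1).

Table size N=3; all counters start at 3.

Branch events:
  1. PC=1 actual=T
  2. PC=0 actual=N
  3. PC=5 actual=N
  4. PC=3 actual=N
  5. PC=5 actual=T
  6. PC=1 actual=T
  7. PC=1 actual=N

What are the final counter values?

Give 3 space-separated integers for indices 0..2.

Answer: 1 2 3

Derivation:
Ev 1: PC=1 idx=1 pred=T actual=T -> ctr[1]=3
Ev 2: PC=0 idx=0 pred=T actual=N -> ctr[0]=2
Ev 3: PC=5 idx=2 pred=T actual=N -> ctr[2]=2
Ev 4: PC=3 idx=0 pred=T actual=N -> ctr[0]=1
Ev 5: PC=5 idx=2 pred=T actual=T -> ctr[2]=3
Ev 6: PC=1 idx=1 pred=T actual=T -> ctr[1]=3
Ev 7: PC=1 idx=1 pred=T actual=N -> ctr[1]=2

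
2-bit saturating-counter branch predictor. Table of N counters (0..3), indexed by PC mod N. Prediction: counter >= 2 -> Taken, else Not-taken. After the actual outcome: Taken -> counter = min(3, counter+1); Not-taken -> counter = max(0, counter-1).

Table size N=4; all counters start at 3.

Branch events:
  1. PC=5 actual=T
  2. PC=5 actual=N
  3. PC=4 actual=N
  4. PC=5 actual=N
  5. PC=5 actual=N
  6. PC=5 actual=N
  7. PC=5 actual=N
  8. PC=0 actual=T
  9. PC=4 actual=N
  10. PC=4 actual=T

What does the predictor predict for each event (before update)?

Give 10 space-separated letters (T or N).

Answer: T T T T N N N T T T

Derivation:
Ev 1: PC=5 idx=1 pred=T actual=T -> ctr[1]=3
Ev 2: PC=5 idx=1 pred=T actual=N -> ctr[1]=2
Ev 3: PC=4 idx=0 pred=T actual=N -> ctr[0]=2
Ev 4: PC=5 idx=1 pred=T actual=N -> ctr[1]=1
Ev 5: PC=5 idx=1 pred=N actual=N -> ctr[1]=0
Ev 6: PC=5 idx=1 pred=N actual=N -> ctr[1]=0
Ev 7: PC=5 idx=1 pred=N actual=N -> ctr[1]=0
Ev 8: PC=0 idx=0 pred=T actual=T -> ctr[0]=3
Ev 9: PC=4 idx=0 pred=T actual=N -> ctr[0]=2
Ev 10: PC=4 idx=0 pred=T actual=T -> ctr[0]=3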